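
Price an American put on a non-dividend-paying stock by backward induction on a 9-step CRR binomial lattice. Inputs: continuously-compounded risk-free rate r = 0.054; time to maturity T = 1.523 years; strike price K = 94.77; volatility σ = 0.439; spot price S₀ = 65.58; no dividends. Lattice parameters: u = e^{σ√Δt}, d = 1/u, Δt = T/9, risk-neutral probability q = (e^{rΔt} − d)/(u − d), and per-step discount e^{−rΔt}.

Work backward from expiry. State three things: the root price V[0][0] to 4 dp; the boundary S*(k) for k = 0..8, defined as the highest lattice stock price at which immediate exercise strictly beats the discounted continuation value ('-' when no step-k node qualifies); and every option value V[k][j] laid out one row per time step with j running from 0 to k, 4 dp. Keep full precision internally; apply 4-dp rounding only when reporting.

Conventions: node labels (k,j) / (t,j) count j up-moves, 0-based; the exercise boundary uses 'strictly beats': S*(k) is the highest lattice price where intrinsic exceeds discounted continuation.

Δt=0.16922, u=1.19792, d=0.83478, q=0.48025, disc=e^(-rΔt)=0.99090
k=9 terminal: V=max(K-S,0) → 81.8605 76.2446 68.1857 56.6209 40.0253 16.2102 0.0000 0.0000 0.0000 0.0000
k=8: j=0 S=15.4646 intr=79.3054 cont=78.4434 V=79.3054[EX]; j=1 S=22.1920 intr=72.5780 cont=71.7159 V=72.5780[EX]; j=2 S=31.8460 intr=62.9240 cont=62.0619 V=62.9240[EX]; j=3 S=45.6997 intr=49.0703 cont=48.2083 V=49.0703[EX]; j=4 S=65.5800 intr=29.1900 cont=28.3279 V=29.1900[EX]; j=5 S=94.1087 intr=0.6613 cont=8.3485 V=8.3485[hold]; j=6 S=135.0480 intr=0.0000 cont=0.0000 V=0.0000[hold]; j=7 S=193.7967 intr=0.0000 cont=0.0000 V=0.0000[hold]; j=8 S=278.1023 intr=0.0000 cont=0.0000 V=0.0000[hold]  S*(8)=65.5800
k=7: j=0 S=18.5254 intr=76.2446 cont=75.3825 V=76.2446[EX]; j=1 S=26.5843 intr=68.1857 cont=67.3236 V=68.1857[EX]; j=2 S=38.1491 intr=56.6209 cont=55.7589 V=56.6209[EX]; j=3 S=54.7447 intr=40.0253 cont=39.1632 V=40.0253[EX]; j=4 S=78.5598 intr=16.2102 cont=19.0063 V=19.0063[hold]; j=5 S=112.7350 intr=0.0000 cont=4.2997 V=4.2997[hold]; j=6 S=161.7772 intr=0.0000 cont=0.0000 V=0.0000[hold]; j=7 S=232.1536 intr=0.0000 cont=0.0000 V=0.0000[hold]  S*(7)=54.7447
k=6: j=0 S=22.1920 intr=72.5780 cont=71.7159 V=72.5780[EX]; j=1 S=31.8460 intr=62.9240 cont=62.0619 V=62.9240[EX]; j=2 S=45.6997 intr=49.0703 cont=48.2083 V=49.0703[EX]; j=3 S=65.5800 intr=29.1900 cont=29.6586 V=29.6586[hold]; j=4 S=94.1087 intr=0.6613 cont=11.8348 V=11.8348[hold]; j=5 S=135.0480 intr=0.0000 cont=2.2144 V=2.2144[hold]; j=6 S=193.7967 intr=0.0000 cont=0.0000 V=0.0000[hold]  S*(6)=45.6997
k=5: j=0 S=26.5843 intr=68.1857 cont=67.3236 V=68.1857[EX]; j=1 S=38.1491 intr=56.6209 cont=55.7589 V=56.6209[EX]; j=2 S=54.7447 intr=40.0253 cont=39.3862 V=40.0253[EX]; j=3 S=78.5598 intr=16.2102 cont=20.9067 V=20.9067[hold]; j=4 S=112.7350 intr=0.0000 cont=7.1489 V=7.1489[hold]; j=5 S=161.7772 intr=0.0000 cont=1.1405 V=1.1405[hold]  S*(5)=54.7447
k=4: j=0 S=31.8460 intr=62.9240 cont=62.0619 V=62.9240[EX]; j=1 S=45.6997 intr=49.0703 cont=48.2083 V=49.0703[EX]; j=2 S=65.5800 intr=29.1900 cont=30.5630 V=30.5630[hold]; j=3 S=94.1087 intr=0.6613 cont=14.1694 V=14.1694[hold]; j=4 S=135.0480 intr=0.0000 cont=4.2246 V=4.2246[hold]  S*(4)=45.6997
k=3: j=0 S=38.1491 intr=56.6209 cont=55.7589 V=56.6209[EX]; j=1 S=54.7447 intr=40.0253 cont=39.8166 V=40.0253[EX]; j=2 S=78.5598 intr=16.2102 cont=22.4835 V=22.4835[hold]; j=3 S=112.7350 intr=0.0000 cont=9.3079 V=9.3079[hold]  S*(3)=54.7447
k=2: j=0 S=45.6997 intr=49.0703 cont=48.2083 V=49.0703[EX]; j=1 S=65.5800 intr=29.1900 cont=31.3133 V=31.3133[hold]; j=2 S=94.1087 intr=0.6613 cont=16.0089 V=16.0089[hold]  S*(2)=45.6997
k=1: j=0 S=54.7447 intr=40.0253 cont=40.1737 V=40.1737[hold]; j=1 S=78.5598 intr=16.2102 cont=23.7453 V=23.7453[hold]  S*(1)=-
k=0: j=0 S=65.5800 intr=29.1900 cont=31.9902 V=31.9902[hold]  S*(0)=-

price = 31.9902
boundary = - - 45.6997 54.7447 45.6997 54.7447 45.6997 54.7447 65.5800
tree:
31.9902
40.1737 23.7453
49.0703 31.3133 16.0089
56.6209 40.0253 22.4835 9.3079
62.9240 49.0703 30.5630 14.1694 4.2246
68.1857 56.6209 40.0253 20.9067 7.1489 1.1405
72.5780 62.9240 49.0703 29.6586 11.8348 2.2144 0.0000
76.2446 68.1857 56.6209 40.0253 19.0063 4.2997 0.0000 0.0000
79.3054 72.5780 62.9240 49.0703 29.1900 8.3485 0.0000 0.0000 0.0000
81.8605 76.2446 68.1857 56.6209 40.0253 16.2102 0.0000 0.0000 0.0000 0.0000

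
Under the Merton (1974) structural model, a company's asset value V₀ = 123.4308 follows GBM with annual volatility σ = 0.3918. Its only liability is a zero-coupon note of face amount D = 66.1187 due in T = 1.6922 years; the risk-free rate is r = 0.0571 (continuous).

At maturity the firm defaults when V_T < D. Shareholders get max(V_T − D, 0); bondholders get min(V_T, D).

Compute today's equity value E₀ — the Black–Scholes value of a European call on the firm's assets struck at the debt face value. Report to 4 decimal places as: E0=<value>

Work the structural quantities from V₀ = 123.4308 against face 66.1187:
d₁ = [ln(V₀/D) + (r + σ²/2)T] / (σ√T)
   = [ln(123.4308/66.1187) + (0.0571 + 0.5·0.3918²)·1.6922] / (0.3918·√1.6922)
   = [0.624229 + 0.226507] / 0.509671 = 1.669186
d₂ = d₁ − σ√T = 1.669186 − 0.509671 = 1.159514
N(d₁) = 0.952460,  N(d₂) = 0.876877,  e^(−rT) = 0.907897
E₀ = V₀·N(d₁) − D·e^(−rT)·N(d₂)
   = 123.4308·0.952460 − 66.1187·0.907897·0.876877 = 64.924874

E0=64.9249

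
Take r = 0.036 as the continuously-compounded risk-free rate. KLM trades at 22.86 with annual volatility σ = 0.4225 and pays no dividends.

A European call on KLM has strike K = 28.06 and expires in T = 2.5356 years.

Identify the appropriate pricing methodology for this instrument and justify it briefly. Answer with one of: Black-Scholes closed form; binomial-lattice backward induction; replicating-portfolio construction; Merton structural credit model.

framework: Black-Scholes closed form

Key observation: with KLM following a GBM at constant σ and r, the European call struck at 28.06 prices in closed form — nothing here needs a stepwise model or a balance sheet.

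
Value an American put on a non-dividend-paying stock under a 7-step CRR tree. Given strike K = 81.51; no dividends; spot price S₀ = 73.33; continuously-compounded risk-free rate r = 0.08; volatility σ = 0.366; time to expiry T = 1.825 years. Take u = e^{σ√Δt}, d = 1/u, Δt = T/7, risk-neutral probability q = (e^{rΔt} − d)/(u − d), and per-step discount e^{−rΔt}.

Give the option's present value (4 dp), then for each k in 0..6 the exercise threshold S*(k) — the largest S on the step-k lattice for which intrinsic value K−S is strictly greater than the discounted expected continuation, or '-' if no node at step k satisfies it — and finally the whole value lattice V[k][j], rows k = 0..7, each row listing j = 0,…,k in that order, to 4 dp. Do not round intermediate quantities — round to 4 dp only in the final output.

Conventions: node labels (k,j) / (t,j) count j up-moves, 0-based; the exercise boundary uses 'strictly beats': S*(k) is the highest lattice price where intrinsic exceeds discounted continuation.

price = 14.6859
boundary = - - 50.4614 41.8599 50.4614 60.8304 50.4614
tree:
14.6859
21.7217 8.5194
31.0486 13.6404 3.9413
39.6501 21.0607 7.0604 1.1014
46.7854 31.0486 12.3157 2.2927 0.0000
52.7044 39.6501 20.6796 4.7725 0.0000 0.0000
57.6146 46.7854 31.0486 9.9344 0.0000 0.0000 0.0000
61.6877 52.7044 39.6501 20.6796 0.0000 0.0000 0.0000 0.0000

Δt=0.26071, u=1.20548, d=0.82954, q=0.50948, disc=e^(-rΔt)=0.97936
k=7 terminal: V=max(K-S,0) → 61.6877 52.7044 39.6501 20.6796 0.0000 0.0000 0.0000 0.0000
k=6: j=0 S=23.8954 intr=57.6146 cont=55.9321 V=57.6146[EX]; j=1 S=34.7246 intr=46.7854 cont=45.1029 V=46.7854[EX]; j=2 S=50.4614 intr=31.0486 cont=29.3661 V=31.0486[EX]; j=3 S=73.3300 intr=8.1800 cont=9.9344 V=9.9344[hold]; j=4 S=106.5624 intr=0.0000 cont=0.0000 V=0.0000[hold]; j=5 S=154.8553 intr=0.0000 cont=0.0000 V=0.0000[hold]; j=6 S=225.0340 intr=0.0000 cont=0.0000 V=0.0000[hold]  S*(6)=50.4614
k=5: j=0 S=28.8056 intr=52.7044 cont=51.0220 V=52.7044[EX]; j=1 S=41.8599 intr=39.6501 cont=37.9676 V=39.6501[EX]; j=2 S=60.8304 intr=20.6796 cont=19.8725 V=20.6796[EX]; j=3 S=88.3981 intr=0.0000 cont=4.7725 V=4.7725[hold]; j=4 S=128.4591 intr=0.0000 cont=0.0000 V=0.0000[hold]; j=5 S=186.6754 intr=0.0000 cont=0.0000 V=0.0000[hold]  S*(5)=60.8304
k=4: j=0 S=34.7246 intr=46.7854 cont=45.1029 V=46.7854[EX]; j=1 S=50.4614 intr=31.0486 cont=29.3661 V=31.0486[EX]; j=2 S=73.3300 intr=8.1800 cont=12.3157 V=12.3157[hold]; j=3 S=106.5624 intr=0.0000 cont=2.2927 V=2.2927[hold]; j=4 S=154.8553 intr=0.0000 cont=0.0000 V=0.0000[hold]  S*(4)=50.4614
k=3: j=0 S=41.8599 intr=39.6501 cont=37.9676 V=39.6501[EX]; j=1 S=60.8304 intr=20.6796 cont=21.0607 V=21.0607[hold]; j=2 S=88.3981 intr=0.0000 cont=7.0604 V=7.0604[hold]; j=3 S=128.4591 intr=0.0000 cont=1.1014 V=1.1014[hold]  S*(3)=41.8599
k=2: j=0 S=50.4614 intr=31.0486 cont=29.5563 V=31.0486[EX]; j=1 S=73.3300 intr=8.1800 cont=13.6404 V=13.6404[hold]; j=2 S=106.5624 intr=0.0000 cont=3.9413 V=3.9413[hold]  S*(2)=50.4614
k=1: j=0 S=60.8304 intr=20.6796 cont=21.7217 V=21.7217[hold]; j=1 S=88.3981 intr=0.0000 cont=8.5194 V=8.5194[hold]  S*(1)=-
k=0: j=0 S=73.3300 intr=8.1800 cont=14.6859 V=14.6859[hold]  S*(0)=-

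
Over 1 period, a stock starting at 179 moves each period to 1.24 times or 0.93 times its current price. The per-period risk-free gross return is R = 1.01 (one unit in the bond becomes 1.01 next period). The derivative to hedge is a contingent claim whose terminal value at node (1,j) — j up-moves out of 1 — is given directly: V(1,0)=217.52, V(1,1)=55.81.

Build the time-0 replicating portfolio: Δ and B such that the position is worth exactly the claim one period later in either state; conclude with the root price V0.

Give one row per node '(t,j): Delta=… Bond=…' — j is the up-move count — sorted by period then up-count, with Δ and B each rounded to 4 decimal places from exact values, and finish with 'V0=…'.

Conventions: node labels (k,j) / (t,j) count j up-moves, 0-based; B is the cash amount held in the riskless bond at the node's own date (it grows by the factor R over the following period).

(0,0): Delta=-2.9142 Bond=695.6931
V0=174.0479

Risk-neutral probability p* = (R−d)/(u−d) = (1.01−0.93)/(1.24−0.93) = 0.2581.
Terminal payoffs: V(1,0)=217.5200, V(1,1)=55.8100
Node (0,0) S=179.0000: V=(p*·55.8100+(1−p*)·217.5200)/1.01=174.0479; Δ=(55.8100−217.5200)/(221.9600−166.4700)=-2.9142; B=V−Δ·S=695.6931
Sanity check at the root: Δ(0,0)·S0 + B(0,0) reproduces V0 = 174.0479.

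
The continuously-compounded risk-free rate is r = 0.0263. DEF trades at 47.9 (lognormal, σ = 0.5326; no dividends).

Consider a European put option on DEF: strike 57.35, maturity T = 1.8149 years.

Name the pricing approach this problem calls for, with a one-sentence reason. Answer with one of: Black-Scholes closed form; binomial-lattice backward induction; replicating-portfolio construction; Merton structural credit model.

framework: Black-Scholes closed form

Key observation: everything needed for the exact continuous-time valuation of the European put on DEF (strike 57.35) is given, and no feature rules the closed form out.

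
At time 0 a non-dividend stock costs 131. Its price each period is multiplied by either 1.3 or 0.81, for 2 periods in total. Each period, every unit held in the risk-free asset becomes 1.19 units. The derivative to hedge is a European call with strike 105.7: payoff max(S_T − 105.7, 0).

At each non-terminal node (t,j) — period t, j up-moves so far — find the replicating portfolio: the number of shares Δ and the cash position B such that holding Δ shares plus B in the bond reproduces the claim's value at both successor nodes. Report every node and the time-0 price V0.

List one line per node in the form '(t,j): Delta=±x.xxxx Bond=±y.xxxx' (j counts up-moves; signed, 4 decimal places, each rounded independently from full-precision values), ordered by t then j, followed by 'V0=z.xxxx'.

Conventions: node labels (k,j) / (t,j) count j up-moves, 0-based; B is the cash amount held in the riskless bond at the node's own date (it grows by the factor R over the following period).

Arbitrage-free pricing uses the up-move probability p* = (R−d)/(u−d) = 0.7755, discounting each step at R = 1.19.
Expiry values: V(2,0)=0.0000, V(2,1)=32.2430, V(2,2)=115.6900
Node (1,0) S=106.1100: V=(p*·32.2430+(1−p*)·0.0000)/1.19=21.0124; Δ=(32.2430−0.0000)/(137.9430−85.9491)=0.6201; B=V−Δ·S=-44.7896
Node (1,1) S=170.3000: V=(p*·115.6900+(1−p*)·32.2430)/1.19=81.4765; Δ=(115.6900−32.2430)/(221.3900−137.9430)=1.0000; B=V−Δ·S=-88.8235
Node (0,0) S=131.0000: V=(p*·81.4765+(1−p*)·21.0124)/1.19=57.0613; Δ=(81.4765−21.0124)/(170.3000−106.1100)=0.9420; B=V−Δ·S=-66.3348
Sanity check at the root: Δ(0,0)·S0 + B(0,0) reproduces V0 = 57.0613.

(0,0): Delta=0.9420 Bond=-66.3348
(1,0): Delta=0.6201 Bond=-44.7896
(1,1): Delta=1.0000 Bond=-88.8235
V0=57.0613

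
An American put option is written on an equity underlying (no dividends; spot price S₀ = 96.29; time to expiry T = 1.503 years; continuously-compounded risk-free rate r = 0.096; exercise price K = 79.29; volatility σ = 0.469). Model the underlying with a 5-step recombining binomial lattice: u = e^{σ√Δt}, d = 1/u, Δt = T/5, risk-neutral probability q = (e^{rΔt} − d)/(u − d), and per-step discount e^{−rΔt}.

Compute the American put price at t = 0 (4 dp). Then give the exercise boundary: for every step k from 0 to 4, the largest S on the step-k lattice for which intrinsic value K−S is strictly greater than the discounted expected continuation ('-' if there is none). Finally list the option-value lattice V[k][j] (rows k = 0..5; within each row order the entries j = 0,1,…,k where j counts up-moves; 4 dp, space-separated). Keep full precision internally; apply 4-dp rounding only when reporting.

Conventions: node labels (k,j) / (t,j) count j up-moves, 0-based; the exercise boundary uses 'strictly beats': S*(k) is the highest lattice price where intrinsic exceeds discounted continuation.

Δt=0.30060  u=1.29322  d=0.77326  q=0.49238  discount=0.97155
step 5 (expiry): payoffs max(K−S,0) = 52.6698 34.7696 4.8327 0.0000 0.0000 0.0000
step 4: (k=4,j=0): S=34.4259, K−S=44.8641, hold=42.6087 ⇒ V=44.8641 exercise | (k=4,j=1): S=57.5749, K−S=21.7151, hold=19.4597 ⇒ V=21.7151 exercise | (k=4,j=2): S=96.2900, K−S=0.0000, hold=2.3834 ⇒ V=2.3834 continue | (k=4,j=3): S=161.0382, K−S=0.0000, hold=0.0000 ⇒ V=0.0000 continue | (k=4,j=4): S=269.3250, K−S=0.0000, hold=0.0000 ⇒ V=0.0000 continue  boundary S*=57.5749
step 3: (k=3,j=0): S=44.5204, K−S=34.7696, hold=32.5141 ⇒ V=34.7696 exercise | (k=3,j=1): S=74.4573, K−S=4.8327, hold=11.8497 ⇒ V=11.8497 continue | (k=3,j=2): S=124.5246, K−S=0.0000, hold=1.1755 ⇒ V=1.1755 continue | (k=3,j=3): S=208.2586, K−S=0.0000, hold=0.0000 ⇒ V=0.0000 continue  boundary S*=44.5204
step 2: (k=2,j=0): S=57.5749, K−S=21.7151, hold=22.8164 ⇒ V=22.8164 continue | (k=2,j=1): S=96.2900, K−S=0.0000, hold=6.4064 ⇒ V=6.4064 continue | (k=2,j=2): S=161.0382, K−S=0.0000, hold=0.5797 ⇒ V=0.5797 continue  boundary S*=-
step 1: (k=1,j=0): S=74.4573, K−S=4.8327, hold=14.3173 ⇒ V=14.3173 continue | (k=1,j=1): S=124.5246, K−S=0.0000, hold=3.4369 ⇒ V=3.4369 continue  boundary S*=-
step 0: (k=0,j=0): S=96.2900, K−S=0.0000, hold=8.7052 ⇒ V=8.7052 continue  boundary S*=-

price = 8.7052
boundary = - - - 44.5204 57.5749
tree:
8.7052
14.3173 3.4369
22.8164 6.4064 0.5797
34.7696 11.8497 1.1755 0.0000
44.8641 21.7151 2.3834 0.0000 0.0000
52.6698 34.7696 4.8327 0.0000 0.0000 0.0000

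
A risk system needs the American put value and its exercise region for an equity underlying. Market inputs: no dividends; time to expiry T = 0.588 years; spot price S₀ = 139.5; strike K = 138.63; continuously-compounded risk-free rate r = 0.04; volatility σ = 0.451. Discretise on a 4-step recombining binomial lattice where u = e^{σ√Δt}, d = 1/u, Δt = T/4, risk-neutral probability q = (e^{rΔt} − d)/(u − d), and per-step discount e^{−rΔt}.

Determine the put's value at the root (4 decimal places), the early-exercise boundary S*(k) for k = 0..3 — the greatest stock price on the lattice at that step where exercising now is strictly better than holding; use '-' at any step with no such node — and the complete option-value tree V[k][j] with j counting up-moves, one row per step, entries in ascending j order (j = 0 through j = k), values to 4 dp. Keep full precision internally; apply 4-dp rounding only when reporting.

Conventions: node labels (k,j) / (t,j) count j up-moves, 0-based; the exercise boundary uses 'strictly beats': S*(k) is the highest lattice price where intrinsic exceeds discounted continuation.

Δt=0.14700  u=1.18877  d=0.84121  q=0.47385  discount=0.99414
step 4 (expiry): payoffs max(K−S,0) = 68.7765 39.9154 0.0000 0.0000 0.0000
step 3: (k=3,j=0): S=83.0395, K−S=55.5905, hold=54.7777 ⇒ V=55.5905 exercise | (k=3,j=1): S=117.3486, K−S=21.2814, hold=20.8785 ⇒ V=21.2814 exercise | (k=3,j=2): S=165.8329, K−S=0.0000, hold=0.0000 ⇒ V=0.0000 continue | (k=3,j=3): S=234.3493, K−S=0.0000, hold=0.0000 ⇒ V=0.0000 continue  boundary S*=117.3486
step 2: (k=2,j=0): S=98.7146, K−S=39.9154, hold=39.1027 ⇒ V=39.9154 exercise | (k=2,j=1): S=139.5000, K−S=0.0000, hold=11.1317 ⇒ V=11.1317 continue | (k=2,j=2): S=197.1365, K−S=0.0000, hold=0.0000 ⇒ V=0.0000 continue  boundary S*=98.7146
step 1: (k=1,j=0): S=117.3486, K−S=21.2814, hold=26.1223 ⇒ V=26.1223 continue | (k=1,j=1): S=165.8329, K−S=0.0000, hold=5.8226 ⇒ V=5.8226 continue  boundary S*=-
step 0: (k=0,j=0): S=139.5000, K−S=0.0000, hold=16.4066 ⇒ V=16.4066 continue  boundary S*=-

price = 16.4066
boundary = - - 98.7146 117.3486
tree:
16.4066
26.1223 5.8226
39.9154 11.1317 0.0000
55.5905 21.2814 0.0000 0.0000
68.7765 39.9154 0.0000 0.0000 0.0000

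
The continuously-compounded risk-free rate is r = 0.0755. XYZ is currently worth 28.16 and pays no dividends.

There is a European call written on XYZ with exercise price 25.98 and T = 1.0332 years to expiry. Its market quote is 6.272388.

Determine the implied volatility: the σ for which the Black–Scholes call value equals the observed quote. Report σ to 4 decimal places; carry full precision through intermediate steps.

sigma = 0.3678

At σ = 0.3678 the Black–Scholes value reproduces the quote:
σ√T = 0.3678·√1.0332 = 0.373856
d₁ = (ln(S/K) + (r+σ²/2)T) / (σ√T) = (ln(28.16/25.98) + (0.0755+0.3678²/2)·1.0332) / 0.373856 = (0.080576 + 0.147891) / 0.373856 = 0.611108
d₂ = d₁ − σ√T = 0.611108 − 0.373856 = 0.237252
e^{−rT} = 0.924958
N(d₁) = 0.729436,  N(d₂) = 0.593769
V = S·N(d₁) − K·e^{−rT}·N(d₂) = 20.540916 − 14.268528 = 6.272388 (matching the quote); vega is positive throughout, so no other σ reproduces this price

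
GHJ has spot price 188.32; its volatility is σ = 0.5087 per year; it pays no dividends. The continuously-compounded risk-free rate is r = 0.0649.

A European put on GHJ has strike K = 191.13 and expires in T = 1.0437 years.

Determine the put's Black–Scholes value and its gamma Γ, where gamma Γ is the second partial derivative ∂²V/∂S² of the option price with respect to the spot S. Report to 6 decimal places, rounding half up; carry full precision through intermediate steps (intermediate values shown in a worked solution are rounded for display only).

price = 32.950704
Γ = 0.003818

σ√T = 0.5087·√1.0437 = 0.519696
d₁ = (ln(S/K) + (r+σ²/2)T) / (σ√T) = (ln(188.32/191.13) + (0.0649+0.5087²/2)·1.0437) / 0.519696 = (-0.014811 + 0.202778) / 0.519696 = 0.361686
d₂ = d₁ − σ√T = 0.361686 − 0.519696 = -0.158010
e^{−rT} = 0.934507
N(−d₁) = 0.358793,  N(−d₂) = 0.562775
Put price V = K·e^{−rT}·N(−d₂) − S·N(−d₁) = 100.518642 − 67.567938 = 32.950704
φ(d₁) = (1/√(2π))·e^{−d₁²/2} = 0.373683
Γ = φ(d₁) / (S·σ·√T) = 0.003818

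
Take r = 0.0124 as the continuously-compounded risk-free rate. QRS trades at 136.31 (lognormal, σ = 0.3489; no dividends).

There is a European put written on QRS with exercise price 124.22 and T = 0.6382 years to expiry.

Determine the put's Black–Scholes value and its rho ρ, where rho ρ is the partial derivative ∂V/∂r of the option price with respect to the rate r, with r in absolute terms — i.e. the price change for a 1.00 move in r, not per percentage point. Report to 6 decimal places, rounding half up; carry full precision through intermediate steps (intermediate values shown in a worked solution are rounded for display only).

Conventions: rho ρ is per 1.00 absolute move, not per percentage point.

price = 8.772710
ρ = -32.409479

σ√T = 0.3489·√0.6382 = 0.278727
d₁ = (ln(S/K) + (r+σ²/2)T) / (σ√T) = (ln(136.31/124.22) + (0.0124+0.3489²/2)·0.6382) / 0.278727 = (0.092878 + 0.046758) / 0.278727 = 0.500976
d₂ = d₁ − σ√T = 0.500976 − 0.278727 = 0.222249
e^{−rT} = 0.992118
N(−d₁) = 0.308194,  N(−d₂) = 0.412060
Put price V = K·e^{−rT}·N(−d₂) − S·N(−d₁) = 50.782638 − 42.009928 = 8.772710
ρ = −K·T·e^{−rT}·N(−d₂) = -32.409479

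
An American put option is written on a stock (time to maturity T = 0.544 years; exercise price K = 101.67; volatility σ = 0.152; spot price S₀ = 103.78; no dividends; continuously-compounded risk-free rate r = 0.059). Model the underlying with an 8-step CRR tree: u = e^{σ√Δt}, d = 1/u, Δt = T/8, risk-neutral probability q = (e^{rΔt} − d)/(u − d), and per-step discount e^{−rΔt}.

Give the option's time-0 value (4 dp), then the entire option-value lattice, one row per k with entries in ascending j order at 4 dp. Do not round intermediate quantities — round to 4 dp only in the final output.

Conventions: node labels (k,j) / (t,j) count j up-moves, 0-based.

price = 2.5921
tree:
2.5921
4.1360 1.3003
6.3937 2.2497 0.5039
9.5250 3.7823 0.9649 0.1161
13.1059 6.1371 1.8109 0.2538 0.0000
16.5477 9.5250 3.3059 0.5549 0.0000 0.0000
19.8556 13.1059 5.7994 1.2132 0.0000 0.0000 0.0000
23.0351 16.5477 9.5250 2.6525 0.0000 0.0000 0.0000 0.0000
26.0909 19.8556 13.1059 5.7994 0.0000 0.0000 0.0000 0.0000 0.0000

Δt=0.06800, u=1.04043, d=0.96114, q=0.54079, disc=e^(-rΔt)=0.99600
k=8 terminal: V=max(K-S,0) → 26.0909 19.8556 13.1059 5.7994 0.0000 0.0000 0.0000 0.0000 0.0000
k=7: j=0 S=78.6349 intr=23.0351 cont=22.6280 V=23.0351[EX]; j=1 S=85.1223 intr=16.5477 cont=16.1406 V=16.5477[EX]; j=2 S=92.1450 intr=9.5250 cont=9.1180 V=9.5250[EX]; j=3 S=99.7470 intr=1.9230 cont=2.6525 V=2.6525[hold]; j=4 S=107.9761 intr=0.0000 cont=0.0000 V=0.0000[hold]; j=5 S=116.8842 intr=0.0000 cont=0.0000 V=0.0000[hold]; j=6 S=126.5272 intr=0.0000 cont=0.0000 V=0.0000[hold]; j=7 S=136.9657 intr=0.0000 cont=0.0000 V=0.0000[hold]
k=6: j=0 S=81.8144 intr=19.8556 cont=19.4486 V=19.8556[EX]; j=1 S=88.5641 intr=13.1059 cont=12.6988 V=13.1059[EX]; j=2 S=95.8706 intr=5.7994 cont=5.7852 V=5.7994[EX]; j=3 S=103.7800 intr=0.0000 cont=1.2132 V=1.2132[hold]; j=4 S=112.3419 intr=0.0000 cont=0.0000 V=0.0000[hold]; j=5 S=121.6101 intr=0.0000 cont=0.0000 V=0.0000[hold]; j=6 S=131.6430 intr=0.0000 cont=0.0000 V=0.0000[hold]
k=5: j=0 S=85.1223 intr=16.5477 cont=16.1406 V=16.5477[EX]; j=1 S=92.1450 intr=9.5250 cont=9.1180 V=9.5250[EX]; j=2 S=99.7470 intr=1.9230 cont=3.3059 V=3.3059[hold]; j=3 S=107.9761 intr=0.0000 cont=0.5549 V=0.5549[hold]; j=4 S=116.8842 intr=0.0000 cont=0.0000 V=0.0000[hold]; j=5 S=126.5272 intr=0.0000 cont=0.0000 V=0.0000[hold]
k=4: j=0 S=88.5641 intr=13.1059 cont=12.6988 V=13.1059[EX]; j=1 S=95.8706 intr=5.7994 cont=6.1371 V=6.1371[hold]; j=2 S=103.7800 intr=0.0000 cont=1.8109 V=1.8109[hold]; j=3 S=112.3419 intr=0.0000 cont=0.2538 V=0.2538[hold]; j=4 S=121.6101 intr=0.0000 cont=0.0000 V=0.0000[hold]
k=3: j=0 S=92.1450 intr=9.5250 cont=9.2999 V=9.5250[EX]; j=1 S=99.7470 intr=1.9230 cont=3.7823 V=3.7823[hold]; j=2 S=107.9761 intr=0.0000 cont=0.9649 V=0.9649[hold]; j=3 S=116.8842 intr=0.0000 cont=0.1161 V=0.1161[hold]
k=2: j=0 S=95.8706 intr=5.7994 cont=6.3937 V=6.3937[hold]; j=1 S=103.7800 intr=0.0000 cont=2.2497 V=2.2497[hold]; j=2 S=112.3419 intr=0.0000 cont=0.5039 V=0.5039[hold]
k=1: j=0 S=99.7470 intr=1.9230 cont=4.1360 V=4.1360[hold]; j=1 S=107.9761 intr=0.0000 cont=1.3003 V=1.3003[hold]
k=0: j=0 S=103.7800 intr=0.0000 cont=2.5921 V=2.5921[hold]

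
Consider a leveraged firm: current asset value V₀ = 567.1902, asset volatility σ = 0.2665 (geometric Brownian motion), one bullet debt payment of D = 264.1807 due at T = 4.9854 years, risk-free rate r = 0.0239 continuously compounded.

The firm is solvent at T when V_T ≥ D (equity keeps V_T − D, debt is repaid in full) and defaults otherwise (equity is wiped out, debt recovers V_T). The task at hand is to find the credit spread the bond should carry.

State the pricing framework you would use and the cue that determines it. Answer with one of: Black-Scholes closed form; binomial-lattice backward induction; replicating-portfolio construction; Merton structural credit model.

Key observation: with the firm-asset dynamics (V₀ = 567.1902) and a single zero-coupon liability of face 264.1807 given, debt value, spread, and default probability all derive from the option view of the balance sheet.

framework: Merton structural credit model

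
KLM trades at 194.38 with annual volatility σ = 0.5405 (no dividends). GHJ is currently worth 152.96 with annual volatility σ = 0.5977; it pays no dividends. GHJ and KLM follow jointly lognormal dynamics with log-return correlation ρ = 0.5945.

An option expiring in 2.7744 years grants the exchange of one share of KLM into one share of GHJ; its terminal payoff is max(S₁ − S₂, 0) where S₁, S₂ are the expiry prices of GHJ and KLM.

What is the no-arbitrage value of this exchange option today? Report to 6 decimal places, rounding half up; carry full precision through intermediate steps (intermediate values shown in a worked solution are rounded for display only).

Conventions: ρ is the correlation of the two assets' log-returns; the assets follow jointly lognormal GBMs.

exchange price = 39.043532

σ_eff = √(σ₁² + σ₂² − 2ρσ₁σ₂) = √(0.5977² + 0.5405² − 2·0.5945·0.5977·0.5405) = 0.515045
d₁ = (ln(S₁/S₂) + (q₂ − q₁ + σ_eff²/2)T) / (σ_eff√T) = (ln(152.96/194.38) + (0.0 − 0.0 + 0.132635)·2.7744) / 0.857886 = 0.149607
d₂ = d₁ − σ_eff√T = 0.149607 − 0.857886 = -0.708279
N(d₁) = 0.559462,  N(d₂) = 0.239386
V = S₁·e^{−q₁T}·N(d₁) − S₂·e^{−q₂T}·N(d₂) = 85.575380 − 46.531848 = 39.043532
Key observation: r never enters — measured in units of KLM, the claim is a call on S₁/S₂ struck at 1, so only the dividend yields and σ_eff matter.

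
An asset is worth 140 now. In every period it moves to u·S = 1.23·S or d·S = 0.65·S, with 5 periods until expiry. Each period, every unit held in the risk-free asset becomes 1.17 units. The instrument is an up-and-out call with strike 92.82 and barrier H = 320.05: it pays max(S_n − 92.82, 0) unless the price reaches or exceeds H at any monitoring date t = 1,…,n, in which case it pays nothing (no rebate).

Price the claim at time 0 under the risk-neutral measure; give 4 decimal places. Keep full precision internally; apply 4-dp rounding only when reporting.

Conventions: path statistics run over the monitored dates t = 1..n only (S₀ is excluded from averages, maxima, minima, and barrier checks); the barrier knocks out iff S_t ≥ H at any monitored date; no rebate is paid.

With p* = (R−d)/(u−d) = 0.8966, sum probability × payoff across the paths and divide by R^5.
Enumerate all 2^5 = 32 price paths (U = up ×1.23, D = down ×0.65); each path with k up-moves has probability p*^k·(1−p*)^(5−k).
DDDDD: M=91.0000, payoff=0.0000, prob=0.000012
UDDDD: M=172.2000, payoff=0.0000, prob=0.000103
DUDDD: M=111.9300, payoff=0.0000, prob=0.000103
UUDDD: M=211.8060, payoff=0.0000, prob=0.000890
DDUDD: M=91.0000, payoff=0.0000, prob=0.000103
UDUDD: M=172.2000, payoff=0.0000, prob=0.000890
DUUDD: M=137.6739, payoff=0.0000, prob=0.000890
UUUDD: M=260.5214, payoff=17.2503, prob=0.007712
DDDUD: M=91.0000, payoff=0.0000, prob=0.000103
UDDUD: M=172.2000, payoff=0.0000, prob=0.000890
DUDUD: M=111.9300, payoff=0.0000, prob=0.000890
UUDUD: M=211.8060, payoff=17.2503, prob=0.007712
DDUUD: M=91.0000, payoff=0.0000, prob=0.000890
UDUUD: M=172.2000, payoff=17.2503, prob=0.007712
DUUUD: M=169.3389, payoff=17.2503, prob=0.007712
UUUUD: M=320.4413, payoff=0.0000, prob=0.066838
DDDDU: M=91.0000, payoff=0.0000, prob=0.000103
UDDDU: M=172.2000, payoff=0.0000, prob=0.000890
DUDDU: M=111.9300, payoff=0.0000, prob=0.000890
UUDDU: M=211.8060, payoff=17.2503, prob=0.007712
DDUDU: M=91.0000, payoff=0.0000, prob=0.000890
UDUDU: M=172.2000, payoff=17.2503, prob=0.007712
DUUDU: M=137.6739, payoff=17.2503, prob=0.007712
UUUDU: M=260.5214, payoff=115.4668, prob=0.066838
DDDUU: M=91.0000, payoff=0.0000, prob=0.000890
UDDUU: M=172.2000, payoff=17.2503, prob=0.007712
DUDUU: M=111.9300, payoff=17.2503, prob=0.007712
UUDUU: M=211.8060, payoff=115.4668, prob=0.066838
DDUUU: M=110.0703, payoff=17.2503, prob=0.007712
UDUUU: M=208.2868, payoff=115.4668, prob=0.066838
DUUUU: M=208.2868, payoff=115.4668, prob=0.066838
UUUUU: M=394.1428, payoff=0.0000, prob=0.579264
Price = Σ prob·payoff / R^5 = 32.200736 / 2.192448 = 14.6871

price = 14.6871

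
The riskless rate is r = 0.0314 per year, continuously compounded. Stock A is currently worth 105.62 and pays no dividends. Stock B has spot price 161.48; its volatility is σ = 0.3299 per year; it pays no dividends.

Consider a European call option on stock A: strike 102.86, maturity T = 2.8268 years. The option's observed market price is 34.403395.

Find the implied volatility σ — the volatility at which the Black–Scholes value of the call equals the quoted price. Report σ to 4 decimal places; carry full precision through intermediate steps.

sigma = 0.4320

At σ = 0.4320 the Black–Scholes value reproduces the quote:
σ√T = 0.432·√2.8268 = 0.726325
d₁ = (ln(S/K) + (r+σ²/2)T) / (σ√T) = (ln(105.62/102.86) + (0.0314+0.432²/2)·2.8268) / 0.726325 = (0.026479 + 0.352536) / 0.726325 = 0.521825
d₂ = d₁ − σ√T = 0.521825 − 0.726325 = -0.204501
e^{−rT} = 0.915064
N(d₁) = 0.699104,  N(d₂) = 0.418981
V = S·N(d₁) − K·e^{−rT}·N(d₂) = 73.839354 − 39.435960 = 34.403395 (equal to the quote); since ∂V/∂σ > 0 for all σ, the implied volatility is unique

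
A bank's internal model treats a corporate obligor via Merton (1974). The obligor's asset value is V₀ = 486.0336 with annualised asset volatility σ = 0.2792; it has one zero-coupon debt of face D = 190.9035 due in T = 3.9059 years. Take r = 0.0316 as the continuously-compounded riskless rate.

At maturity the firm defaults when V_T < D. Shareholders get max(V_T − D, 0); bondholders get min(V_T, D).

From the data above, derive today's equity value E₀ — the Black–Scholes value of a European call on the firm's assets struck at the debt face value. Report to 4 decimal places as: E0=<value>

E0=318.9179

With assets at 486.0336 and a single debt payment of 190.9035 at 3.9059 years:
d₁ = [ln(V₀/D) + (r + σ²/2)T] / (σ√T)
   = [ln(486.0336/190.9035) + (0.0316 + 0.5·0.2792²)·3.9059] / (0.2792·√3.9059)
   = [0.934510 + 0.275664] / 0.551793 = 2.193167
d₂ = d₁ − σ√T = 2.193167 − 0.551793 = 1.641375
N(d₁) = 0.985852,  N(d₂) = 0.949640,  e^(−rT) = 0.883887
E₀ = V₀·N(d₁) − D·e^(−rT)·N(d₂)
   = 486.0336·0.985852 − 190.9035·0.883887·0.949640 = 318.917875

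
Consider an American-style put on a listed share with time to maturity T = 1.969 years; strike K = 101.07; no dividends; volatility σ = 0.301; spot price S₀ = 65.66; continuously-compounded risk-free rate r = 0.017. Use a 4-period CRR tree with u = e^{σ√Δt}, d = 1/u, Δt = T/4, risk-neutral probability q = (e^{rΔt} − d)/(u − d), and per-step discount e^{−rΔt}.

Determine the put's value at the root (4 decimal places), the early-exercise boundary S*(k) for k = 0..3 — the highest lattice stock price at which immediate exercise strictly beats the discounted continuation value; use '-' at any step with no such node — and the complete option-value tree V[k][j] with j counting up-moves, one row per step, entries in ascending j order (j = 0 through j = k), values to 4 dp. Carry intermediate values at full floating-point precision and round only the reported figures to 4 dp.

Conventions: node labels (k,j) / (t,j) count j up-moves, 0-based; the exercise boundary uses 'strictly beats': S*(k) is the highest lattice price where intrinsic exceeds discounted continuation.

price = 36.2962
boundary = - 53.1600 65.6600 81.0992
tree:
36.2962
47.9100 23.7019
58.0303 35.4100 10.7734
66.2239 47.9100 19.9708 0.4762
72.8577 58.0303 35.4100 0.9012 0.0000

Δt=0.49225, u=1.23514, d=0.80963, q=0.46715, disc=e^(-rΔt)=0.99167
k=4 terminal: V=max(K-S,0) → 72.8577 58.0303 35.4100 0.9012 0.0000
k=3: j=0 S=34.8461 intr=66.2239 cont=65.3817 V=66.2239[EX]; j=1 S=53.1600 intr=47.9100 cont=47.0677 V=47.9100[EX]; j=2 S=81.0992 intr=19.9708 cont=19.1285 V=19.9708[EX]; j=3 S=123.7223 intr=0.0000 cont=0.4762 V=0.4762[hold]  S*(3)=81.0992
k=2: j=0 S=43.0397 intr=58.0303 cont=57.1880 V=58.0303[EX]; j=1 S=65.6600 intr=35.4100 cont=34.5677 V=35.4100[EX]; j=2 S=100.1688 intr=0.9012 cont=10.7734 V=10.7734[hold]  S*(2)=65.6600
k=1: j=0 S=53.1600 intr=47.9100 cont=47.0677 V=47.9100[EX]; j=1 S=81.0992 intr=19.9708 cont=23.7019 V=23.7019[hold]  S*(1)=53.1600
k=0: j=0 S=65.6600 intr=35.4100 cont=36.2962 V=36.2962[hold]  S*(0)=-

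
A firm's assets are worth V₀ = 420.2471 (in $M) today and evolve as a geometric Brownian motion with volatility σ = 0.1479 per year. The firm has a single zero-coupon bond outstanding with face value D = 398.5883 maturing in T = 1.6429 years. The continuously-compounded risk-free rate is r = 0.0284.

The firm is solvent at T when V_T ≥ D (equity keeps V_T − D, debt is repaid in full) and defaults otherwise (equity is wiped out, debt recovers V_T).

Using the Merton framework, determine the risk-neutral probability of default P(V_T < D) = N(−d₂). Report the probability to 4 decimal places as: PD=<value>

Apply the equity-as-call identities (strike 398.5883, horizon 1.6429 years):
d₁ = [ln(V₀/D) + (r + σ²/2)T] / (σ√T)
   = [ln(420.2471/398.5883) + (0.0284 + 0.5·0.1479²)·1.6429] / (0.1479·√1.6429)
   = [0.052914 + 0.064627] / 0.189572 = 0.620034
d₂ = d₁ − σ√T = 0.620034 − 0.189572 = 0.430462
risk-neutral PD = N(−d₂) = N(-0.430462) = 0.333430

PD=0.3334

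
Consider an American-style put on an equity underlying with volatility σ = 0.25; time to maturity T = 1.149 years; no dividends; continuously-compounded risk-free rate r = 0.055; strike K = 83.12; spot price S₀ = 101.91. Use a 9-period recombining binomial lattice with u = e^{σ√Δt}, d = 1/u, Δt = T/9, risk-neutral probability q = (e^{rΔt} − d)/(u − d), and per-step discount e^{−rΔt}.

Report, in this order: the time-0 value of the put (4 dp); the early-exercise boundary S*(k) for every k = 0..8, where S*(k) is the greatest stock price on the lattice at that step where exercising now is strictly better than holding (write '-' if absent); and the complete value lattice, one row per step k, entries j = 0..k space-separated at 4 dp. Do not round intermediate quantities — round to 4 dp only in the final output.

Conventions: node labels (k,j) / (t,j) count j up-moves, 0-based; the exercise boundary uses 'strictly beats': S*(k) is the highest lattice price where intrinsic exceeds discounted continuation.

price = 2.2402
boundary = - - - - - 65.2000 59.6285 65.2000 71.2921
tree:
2.2402
3.5913 1.0090
5.6229 1.7427 0.3374
8.5640 2.9527 0.6363 0.0628
12.6262 4.8867 1.1867 0.1310 0.0000
17.9200 7.8539 2.1820 0.2732 0.0000 0.0000
23.4915 12.1590 3.9401 0.5698 0.0000 0.0000 0.0000
28.5870 17.9200 6.9442 1.1881 0.0000 0.0000 0.0000 0.0000
33.2470 23.4915 11.8279 2.4776 0.0000 0.0000 0.0000 0.0000 0.0000
37.5087 28.5870 17.9200 5.1666 0.0000 0.0000 0.0000 0.0000 0.0000 0.0000

params: Δt=0.12767 u=1.09344 d=0.91455 q=0.51707 e^(-rΔt)=0.99300
t_9 payoffs: 37.5087 28.5870 17.9200 5.1666 0.0000 0.0000 0.0000 0.0000 0.0000 0.0000
t_8: node(8,0) S=49.8730 payoff=33.2470 vs cont=32.6654 → 33.2470 [stop]  node(8,1) S=59.6285 payoff=23.4915 vs cont=22.9099 → 23.4915 [stop]  node(8,2) S=71.2921 payoff=11.8279 vs cont=11.2463 → 11.8279 [stop]  node(8,3) S=85.2372 payoff=0.0000 vs cont=2.4776 → 2.4776 [wait]  node(8,4) S=101.9100 payoff=0.0000 vs cont=0.0000 → 0.0000 [wait]  node(8,5) S=121.8441 payoff=0.0000 vs cont=0.0000 → 0.0000 [wait]  node(8,6) S=145.6774 payoff=0.0000 vs cont=0.0000 → 0.0000 [wait]  node(8,7) S=174.1727 payoff=0.0000 vs cont=0.0000 → 0.0000 [wait]  node(8,8) S=208.2417 payoff=0.0000 vs cont=0.0000 → 0.0000 [wait]  ⇒ S*(8)=71.2921
t_7: node(7,0) S=54.5330 payoff=28.5870 vs cont=28.0054 → 28.5870 [stop]  node(7,1) S=65.2000 payoff=17.9200 vs cont=17.3384 → 17.9200 [stop]  node(7,2) S=77.9534 payoff=5.1666 vs cont=6.9442 → 6.9442 [wait]  node(7,3) S=93.2015 payoff=0.0000 vs cont=1.1881 → 1.1881 [wait]  node(7,4) S=111.4322 payoff=0.0000 vs cont=0.0000 → 0.0000 [wait]  node(7,5) S=133.2289 payoff=0.0000 vs cont=0.0000 → 0.0000 [wait]  node(7,6) S=159.2891 payoff=0.0000 vs cont=0.0000 → 0.0000 [wait]  node(7,7) S=190.4469 payoff=0.0000 vs cont=0.0000 → 0.0000 [wait]  ⇒ S*(7)=65.2000
t_6: node(6,0) S=59.6285 payoff=23.4915 vs cont=22.9099 → 23.4915 [stop]  node(6,1) S=71.2921 payoff=11.8279 vs cont=12.1590 → 12.1590 [wait]  node(6,2) S=85.2372 payoff=0.0000 vs cont=3.9401 → 3.9401 [wait]  node(6,3) S=101.9100 payoff=0.0000 vs cont=0.5698 → 0.5698 [wait]  node(6,4) S=121.8441 payoff=0.0000 vs cont=0.0000 → 0.0000 [wait]  node(6,5) S=145.6774 payoff=0.0000 vs cont=0.0000 → 0.0000 [wait]  node(6,6) S=174.1727 payoff=0.0000 vs cont=0.0000 → 0.0000 [wait]  ⇒ S*(6)=59.6285
t_5: node(5,0) S=65.2000 payoff=17.9200 vs cont=17.5084 → 17.9200 [stop]  node(5,1) S=77.9534 payoff=5.1666 vs cont=7.8539 → 7.8539 [wait]  node(5,2) S=93.2015 payoff=0.0000 vs cont=2.1820 → 2.1820 [wait]  node(5,3) S=111.4322 payoff=0.0000 vs cont=0.2732 → 0.2732 [wait]  node(5,4) S=133.2289 payoff=0.0000 vs cont=0.0000 → 0.0000 [wait]  node(5,5) S=159.2891 payoff=0.0000 vs cont=0.0000 → 0.0000 [wait]  ⇒ S*(5)=65.2000
t_4: node(4,0) S=71.2921 payoff=11.8279 vs cont=12.6262 → 12.6262 [wait]  node(4,1) S=85.2372 payoff=0.0000 vs cont=4.8867 → 4.8867 [wait]  node(4,2) S=101.9100 payoff=0.0000 vs cont=1.1867 → 1.1867 [wait]  node(4,3) S=121.8441 payoff=0.0000 vs cont=0.1310 → 0.1310 [wait]  node(4,4) S=145.6774 payoff=0.0000 vs cont=0.0000 → 0.0000 [wait]  ⇒ S*(4)=-
t_3: node(3,0) S=77.9534 payoff=5.1666 vs cont=8.5640 → 8.5640 [wait]  node(3,1) S=93.2015 payoff=0.0000 vs cont=2.9527 → 2.9527 [wait]  node(3,2) S=111.4322 payoff=0.0000 vs cont=0.6363 → 0.6363 [wait]  node(3,3) S=133.2289 payoff=0.0000 vs cont=0.0628 → 0.0628 [wait]  ⇒ S*(3)=-
t_2: node(2,0) S=85.2372 payoff=0.0000 vs cont=5.6229 → 5.6229 [wait]  node(2,1) S=101.9100 payoff=0.0000 vs cont=1.7427 → 1.7427 [wait]  node(2,2) S=121.8441 payoff=0.0000 vs cont=0.3374 → 0.3374 [wait]  ⇒ S*(2)=-
t_1: node(1,0) S=93.2015 payoff=0.0000 vs cont=3.5913 → 3.5913 [wait]  node(1,1) S=111.4322 payoff=0.0000 vs cont=1.0090 → 1.0090 [wait]  ⇒ S*(1)=-
t_0: node(0,0) S=101.9100 payoff=0.0000 vs cont=2.2402 → 2.2402 [wait]  ⇒ S*(0)=-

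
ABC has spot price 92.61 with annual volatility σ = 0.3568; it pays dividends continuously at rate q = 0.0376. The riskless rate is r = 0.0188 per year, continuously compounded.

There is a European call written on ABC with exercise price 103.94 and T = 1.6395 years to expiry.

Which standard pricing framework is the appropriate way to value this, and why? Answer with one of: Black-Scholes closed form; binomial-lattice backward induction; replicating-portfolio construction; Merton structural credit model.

framework: Black-Scholes closed form

Key observation: the instrument is a plain European call (strike 103.94) on a lognormal asset; the exact continuous-time formula applies directly.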